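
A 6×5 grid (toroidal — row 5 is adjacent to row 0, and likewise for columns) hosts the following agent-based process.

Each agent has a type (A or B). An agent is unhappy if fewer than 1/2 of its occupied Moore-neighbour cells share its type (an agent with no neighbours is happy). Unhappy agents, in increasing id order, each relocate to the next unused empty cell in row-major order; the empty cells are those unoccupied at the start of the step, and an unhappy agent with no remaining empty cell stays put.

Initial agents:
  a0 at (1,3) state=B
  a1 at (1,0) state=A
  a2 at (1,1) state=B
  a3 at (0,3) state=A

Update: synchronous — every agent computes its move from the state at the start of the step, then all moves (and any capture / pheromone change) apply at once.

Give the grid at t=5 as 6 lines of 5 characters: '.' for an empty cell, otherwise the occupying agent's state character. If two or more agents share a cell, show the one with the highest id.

t=1: a0@(0,0):B a1@(0,1):A a2@(0,2):B a3@(0,4):A
t=2: a0@(0,3):B a1@(1,0):A a2@(1,1):B a3@(1,2):A
t=3: a0@(0,0):B a1@(0,1):A a2@(0,2):B a3@(0,4):A
t=4: a0@(0,3):B a1@(1,0):A a2@(1,1):B a3@(1,2):A
t=5: a0@(0,0):B a1@(0,1):A a2@(0,2):B a3@(0,4):A

BAB.A
.....
.....
.....
.....
.....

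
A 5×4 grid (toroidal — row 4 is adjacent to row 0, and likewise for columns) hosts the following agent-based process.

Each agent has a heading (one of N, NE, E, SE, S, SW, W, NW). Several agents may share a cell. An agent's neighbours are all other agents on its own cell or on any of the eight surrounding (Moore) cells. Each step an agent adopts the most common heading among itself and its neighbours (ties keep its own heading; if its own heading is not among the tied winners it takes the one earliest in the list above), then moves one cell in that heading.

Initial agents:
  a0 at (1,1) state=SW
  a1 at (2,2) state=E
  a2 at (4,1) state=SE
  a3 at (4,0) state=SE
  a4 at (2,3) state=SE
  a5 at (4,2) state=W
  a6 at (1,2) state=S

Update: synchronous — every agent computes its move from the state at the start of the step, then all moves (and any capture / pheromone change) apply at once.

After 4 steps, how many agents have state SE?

4

t=1: a0@(2,0):SW a1@(2,3):E a2@(0,2):SE a3@(0,1):SE a4@(3,0):SE a5@(4,1):W a6@(2,2):S
t=2: a0@(3,3):SW a1@(2,0):E a2@(1,3):SE a3@(1,2):SE a4@(4,1):SE a5@(0,2):SE a6@(3,2):S
t=3: a0@(4,2):SW a1@(2,1):E a2@(2,0):SE a3@(2,3):SE a4@(0,2):SE a5@(1,3):SE a6@(4,2):S
t=4: a0@(0,1):SW a1@(2,2):E a2@(3,1):SE a3@(3,0):SE a4@(1,3):SE a5@(2,0):SE a6@(0,2):S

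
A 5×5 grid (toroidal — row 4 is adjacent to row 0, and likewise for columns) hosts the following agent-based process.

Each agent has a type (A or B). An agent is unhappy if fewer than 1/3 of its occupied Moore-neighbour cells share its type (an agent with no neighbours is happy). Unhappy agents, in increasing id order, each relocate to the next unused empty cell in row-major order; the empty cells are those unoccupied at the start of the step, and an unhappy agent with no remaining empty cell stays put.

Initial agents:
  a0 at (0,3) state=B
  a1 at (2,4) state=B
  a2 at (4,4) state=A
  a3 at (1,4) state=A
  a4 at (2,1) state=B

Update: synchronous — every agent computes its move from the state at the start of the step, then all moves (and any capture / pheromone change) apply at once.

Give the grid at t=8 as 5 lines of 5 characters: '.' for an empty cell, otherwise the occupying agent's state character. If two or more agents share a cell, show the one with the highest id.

t=1: a0@(0,0):B a1@(0,1):B a2@(0,2):A a3@(0,4):A a4@(2,1):B
t=2: a0@(0,0):B a1@(0,1):B a2@(0,3):A a3@(1,0):A a4@(2,1):B
t=3: a0@(0,0):B a1@(0,1):B a2@(0,3):A a3@(0,2):A a4@(0,4):B
t=4: (unchanged — steady state)

BBAAB
.....
.....
.....
.....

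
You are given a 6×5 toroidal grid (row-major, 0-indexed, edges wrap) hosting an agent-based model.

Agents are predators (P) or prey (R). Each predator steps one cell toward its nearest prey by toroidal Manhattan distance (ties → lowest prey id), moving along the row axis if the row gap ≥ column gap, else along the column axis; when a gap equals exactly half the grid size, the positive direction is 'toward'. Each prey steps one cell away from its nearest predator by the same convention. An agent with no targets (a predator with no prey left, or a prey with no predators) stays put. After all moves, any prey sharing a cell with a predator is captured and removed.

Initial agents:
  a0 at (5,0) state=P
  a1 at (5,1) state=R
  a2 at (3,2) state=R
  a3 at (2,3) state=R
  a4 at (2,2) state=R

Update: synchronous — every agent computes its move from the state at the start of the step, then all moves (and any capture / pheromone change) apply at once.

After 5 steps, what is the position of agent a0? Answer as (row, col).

(5, 0)

t=1: a0@(5,1):P a1@(5,2):R a2@(2,2):R a3@(1,3):R a4@(1,2):R
t=2: a0@(5,2):P a1@(5,3):R a2@(1,2):R a3@(2,3):R a4@(2,2):R
t=3: a0@(5,3):P a1@(5,4):R a2@(2,2):R a3@(1,3):R a4@(1,2):R
t=4: a0@(5,4):P a1@(5,0):R a2@(1,2):R a3@(2,3):R a4@(2,2):R
t=5: a0@(5,0):P a1@(5,1):R a2@(2,2):R a3@(1,3):R a4@(1,2):R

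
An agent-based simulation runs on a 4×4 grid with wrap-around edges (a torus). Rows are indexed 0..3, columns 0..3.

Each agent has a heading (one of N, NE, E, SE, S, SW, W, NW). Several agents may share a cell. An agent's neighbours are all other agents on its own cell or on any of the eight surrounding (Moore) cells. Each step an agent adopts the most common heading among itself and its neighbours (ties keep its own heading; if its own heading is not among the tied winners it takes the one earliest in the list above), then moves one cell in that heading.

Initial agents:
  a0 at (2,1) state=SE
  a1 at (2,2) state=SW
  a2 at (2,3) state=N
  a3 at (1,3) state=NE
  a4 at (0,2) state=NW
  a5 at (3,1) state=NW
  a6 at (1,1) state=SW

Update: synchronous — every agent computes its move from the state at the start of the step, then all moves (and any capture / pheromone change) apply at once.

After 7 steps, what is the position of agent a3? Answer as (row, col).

(2, 2)

t=1: a0@(3,0):SW a1@(3,1):SW a2@(1,3):N a3@(0,0):NE a4@(3,1):NW a5@(2,0):NW a6@(2,0):SW
t=2: a0@(0,3):SW a1@(0,0):SW a2@(0,3):N a3@(1,3):SW a4@(0,0):SW a5@(3,3):SW a6@(3,3):SW
t=3: a0@(1,2):SW a1@(1,3):SW a2@(1,2):SW a3@(2,2):SW a4@(1,3):SW a5@(0,2):SW a6@(0,2):SW
t=4: a0@(2,1):SW a1@(2,2):SW a2@(2,1):SW a3@(3,1):SW a4@(2,2):SW a5@(1,1):SW a6@(1,1):SW
t=5: a0@(3,0):SW a1@(3,1):SW a2@(3,0):SW a3@(0,0):SW a4@(3,1):SW a5@(2,0):SW a6@(2,0):SW
t=6: a0@(0,3):SW a1@(0,0):SW a2@(0,3):SW a3@(1,3):SW a4@(0,0):SW a5@(3,3):SW a6@(3,3):SW
t=7: a0@(1,2):SW a1@(1,3):SW a2@(1,2):SW a3@(2,2):SW a4@(1,3):SW a5@(0,2):SW a6@(0,2):SW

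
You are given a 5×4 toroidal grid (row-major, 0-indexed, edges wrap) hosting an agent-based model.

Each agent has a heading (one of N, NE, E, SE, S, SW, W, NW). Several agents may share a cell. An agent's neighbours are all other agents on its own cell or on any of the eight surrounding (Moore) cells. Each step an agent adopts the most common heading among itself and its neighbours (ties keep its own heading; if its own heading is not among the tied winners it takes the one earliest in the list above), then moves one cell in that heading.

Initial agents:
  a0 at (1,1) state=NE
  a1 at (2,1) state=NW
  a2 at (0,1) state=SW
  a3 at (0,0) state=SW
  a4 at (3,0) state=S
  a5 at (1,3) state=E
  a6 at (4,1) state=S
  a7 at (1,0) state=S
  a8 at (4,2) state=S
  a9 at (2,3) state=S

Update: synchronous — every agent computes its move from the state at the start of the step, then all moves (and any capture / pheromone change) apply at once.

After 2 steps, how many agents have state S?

t=1: a0@(2,0):SW a1@(3,1):S a2@(1,1):S a3@(1,3):SW a4@(4,0):S a5@(2,3):S a6@(0,1):S a7@(2,0):S a8@(0,2):S a9@(3,3):S
t=2: a0@(3,0):S a1@(4,1):S a2@(2,1):S a3@(2,3):S a4@(0,0):S a5@(3,3):S a6@(1,1):S a7@(3,0):S a8@(1,2):S a9@(4,3):S

10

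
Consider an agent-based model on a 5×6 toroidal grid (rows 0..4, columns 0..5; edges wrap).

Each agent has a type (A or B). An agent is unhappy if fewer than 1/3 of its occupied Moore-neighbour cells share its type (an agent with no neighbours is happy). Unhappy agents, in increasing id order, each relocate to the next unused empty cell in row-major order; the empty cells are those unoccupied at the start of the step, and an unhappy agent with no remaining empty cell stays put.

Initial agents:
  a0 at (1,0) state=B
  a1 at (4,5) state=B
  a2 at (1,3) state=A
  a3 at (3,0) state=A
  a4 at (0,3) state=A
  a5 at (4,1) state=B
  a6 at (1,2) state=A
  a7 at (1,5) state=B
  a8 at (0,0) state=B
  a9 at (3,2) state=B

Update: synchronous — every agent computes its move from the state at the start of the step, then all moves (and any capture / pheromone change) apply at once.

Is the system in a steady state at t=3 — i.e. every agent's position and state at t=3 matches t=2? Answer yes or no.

t=1: a0@(1,0):B a1@(4,5):B a2@(1,3):A a3@(0,1):A a4@(0,3):A a5@(4,1):B a6@(1,2):A a7@(1,5):B a8@(0,0):B a9@(3,2):B
t=2: a0@(1,0):B a1@(4,5):B a2@(1,3):A a3@(0,2):A a4@(0,3):A a5@(4,1):B a6@(1,2):A a7@(1,5):B a8@(0,0):B a9@(3,2):B
t=3: (unchanged — steady state)

yes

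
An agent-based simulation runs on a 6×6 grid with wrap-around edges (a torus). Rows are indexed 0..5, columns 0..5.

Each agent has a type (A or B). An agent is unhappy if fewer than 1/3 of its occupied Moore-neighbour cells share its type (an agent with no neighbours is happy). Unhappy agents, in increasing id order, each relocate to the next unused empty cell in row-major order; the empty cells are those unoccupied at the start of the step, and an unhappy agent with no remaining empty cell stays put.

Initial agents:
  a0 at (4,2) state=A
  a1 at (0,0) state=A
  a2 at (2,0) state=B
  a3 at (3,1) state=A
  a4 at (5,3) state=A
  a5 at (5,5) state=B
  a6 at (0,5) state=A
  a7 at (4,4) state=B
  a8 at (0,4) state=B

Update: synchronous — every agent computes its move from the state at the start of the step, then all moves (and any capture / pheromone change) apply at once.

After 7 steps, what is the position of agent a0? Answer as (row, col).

t=1: a0@(4,2):A a1@(0,0):A a2@(0,1):B a3@(3,1):A a4@(5,3):A a5@(5,5):B a6@(0,5):A a7@(4,4):B a8@(0,4):B
t=2: a0@(4,2):A a1@(0,0):A a2@(0,2):B a3@(3,1):A a4@(5,3):A a5@(5,5):B a6@(0,5):A a7@(4,4):B a8@(0,4):B
t=3: a0@(4,2):A a1@(0,0):A a2@(0,1):B a3@(3,1):A a4@(0,3):A a5@(5,5):B a6@(0,5):A a7@(4,4):B a8@(0,4):B
t=4: a0@(4,2):A a1@(0,0):A a2@(0,2):B a3@(3,1):A a4@(1,0):A a5@(5,5):B a6@(0,5):A a7@(4,4):B a8@(0,4):B
t=5: (unchanged — steady state)

(4, 2)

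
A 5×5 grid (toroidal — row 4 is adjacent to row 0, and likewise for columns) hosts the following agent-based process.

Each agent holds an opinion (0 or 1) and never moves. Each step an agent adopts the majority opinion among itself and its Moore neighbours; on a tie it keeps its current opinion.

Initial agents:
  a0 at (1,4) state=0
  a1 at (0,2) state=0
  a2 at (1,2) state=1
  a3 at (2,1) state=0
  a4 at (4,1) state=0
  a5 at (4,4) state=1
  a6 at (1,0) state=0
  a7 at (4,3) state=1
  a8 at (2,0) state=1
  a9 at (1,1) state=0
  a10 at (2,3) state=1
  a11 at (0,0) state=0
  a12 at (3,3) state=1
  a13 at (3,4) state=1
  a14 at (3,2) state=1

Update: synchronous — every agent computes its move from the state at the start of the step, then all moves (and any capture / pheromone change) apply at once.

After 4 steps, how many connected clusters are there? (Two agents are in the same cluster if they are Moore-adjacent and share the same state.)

2

t=1: a0@(1,4):0 a1@(0,2):0 a2@(1,2):0 a3@(2,1):0 a4@(4,1):0 a5@(4,4):1 a6@(1,0):0 a7@(4,3):1 a8@(2,0):0 a9@(1,1):0 a10@(2,3):1 a11@(0,0):0 a12@(3,3):1 a13@(3,4):1 a14@(3,2):1
t=2: (unchanged — steady state)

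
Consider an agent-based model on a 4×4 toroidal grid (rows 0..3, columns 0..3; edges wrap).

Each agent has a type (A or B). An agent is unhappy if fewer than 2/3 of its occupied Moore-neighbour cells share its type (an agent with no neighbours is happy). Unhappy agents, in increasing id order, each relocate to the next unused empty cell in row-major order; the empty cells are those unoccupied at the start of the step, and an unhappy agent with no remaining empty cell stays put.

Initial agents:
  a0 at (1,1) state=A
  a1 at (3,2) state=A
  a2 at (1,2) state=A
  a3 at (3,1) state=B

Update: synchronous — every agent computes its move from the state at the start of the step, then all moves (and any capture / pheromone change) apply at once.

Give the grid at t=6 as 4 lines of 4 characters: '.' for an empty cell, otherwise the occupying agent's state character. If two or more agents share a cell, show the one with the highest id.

t=1: a0@(1,1):A a1@(0,0):A a2@(1,2):A a3@(0,1):B
t=2: a0@(1,1):A a1@(0,2):A a2@(0,3):A a3@(1,0):B
t=3: a0@(0,0):A a1@(0,2):A a2@(0,1):A a3@(1,2):B
t=4: a0@(0,0):A a1@(0,3):A a2@(0,1):A a3@(1,0):B
t=5: a0@(0,0):A a1@(0,2):A a2@(1,1):A a3@(1,2):B
t=6: a0@(0,0):A a1@(0,1):A a2@(1,1):A a3@(0,3):B

AA.B
.A..
....
....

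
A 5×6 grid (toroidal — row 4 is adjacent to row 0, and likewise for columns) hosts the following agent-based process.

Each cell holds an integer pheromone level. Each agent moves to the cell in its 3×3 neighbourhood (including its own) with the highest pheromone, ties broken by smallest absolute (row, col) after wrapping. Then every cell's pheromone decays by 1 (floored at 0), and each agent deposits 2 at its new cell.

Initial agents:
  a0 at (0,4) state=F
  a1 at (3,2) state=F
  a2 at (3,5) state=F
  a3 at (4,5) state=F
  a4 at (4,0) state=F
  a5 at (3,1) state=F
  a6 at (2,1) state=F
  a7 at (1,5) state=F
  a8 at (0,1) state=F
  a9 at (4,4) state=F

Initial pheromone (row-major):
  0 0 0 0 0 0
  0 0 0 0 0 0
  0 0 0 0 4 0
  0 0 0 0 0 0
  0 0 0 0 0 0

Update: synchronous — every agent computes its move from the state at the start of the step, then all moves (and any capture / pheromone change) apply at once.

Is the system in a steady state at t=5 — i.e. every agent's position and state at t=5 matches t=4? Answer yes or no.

t=1: a0@(0,3) a1@(2,1) a2@(2,4) a3@(0,0) a4@(0,0) a5@(2,0) a6@(1,0) a7@(2,4) a8@(0,0) a9@(0,3) | pheromone: 6 0 0 4 0 0 / 2 0 0 0 0 0 / 2 2 0 0 7 0 / 0 0 0 0 0 0 / 0 0 0 0 0 0
t=2: a0@(0,3) a1@(1,0) a2@(2,4) a3@(0,0) a4@(0,0) a5@(1,0) a6@(0,0) a7@(2,4) a8@(0,0) a9@(0,3) | pheromone: 13 0 0 7 0 0 / 5 0 0 0 0 0 / 1 1 0 0 10 0 / 0 0 0 0 0 0 / 0 0 0 0 0 0
t=3: a0@(0,3) a1@(0,0) a2@(2,4) a3@(0,0) a4@(0,0) a5@(0,0) a6@(0,0) a7@(2,4) a8@(0,0) a9@(0,3) | pheromone: 24 0 0 10 0 0 / 4 0 0 0 0 0 / 0 0 0 0 13 0 / 0 0 0 0 0 0 / 0 0 0 0 0 0
t=4: a0@(0,3) a1@(0,0) a2@(2,4) a3@(0,0) a4@(0,0) a5@(0,0) a6@(0,0) a7@(2,4) a8@(0,0) a9@(0,3) | pheromone: 35 0 0 13 0 0 / 3 0 0 0 0 0 / 0 0 0 0 16 0 / 0 0 0 0 0 0 / 0 0 0 0 0 0
t=5: a0@(0,3) a1@(0,0) a2@(2,4) a3@(0,0) a4@(0,0) a5@(0,0) a6@(0,0) a7@(2,4) a8@(0,0) a9@(0,3) | pheromone: 46 0 0 16 0 0 / 2 0 0 0 0 0 / 0 0 0 0 19 0 / 0 0 0 0 0 0 / 0 0 0 0 0 0

yes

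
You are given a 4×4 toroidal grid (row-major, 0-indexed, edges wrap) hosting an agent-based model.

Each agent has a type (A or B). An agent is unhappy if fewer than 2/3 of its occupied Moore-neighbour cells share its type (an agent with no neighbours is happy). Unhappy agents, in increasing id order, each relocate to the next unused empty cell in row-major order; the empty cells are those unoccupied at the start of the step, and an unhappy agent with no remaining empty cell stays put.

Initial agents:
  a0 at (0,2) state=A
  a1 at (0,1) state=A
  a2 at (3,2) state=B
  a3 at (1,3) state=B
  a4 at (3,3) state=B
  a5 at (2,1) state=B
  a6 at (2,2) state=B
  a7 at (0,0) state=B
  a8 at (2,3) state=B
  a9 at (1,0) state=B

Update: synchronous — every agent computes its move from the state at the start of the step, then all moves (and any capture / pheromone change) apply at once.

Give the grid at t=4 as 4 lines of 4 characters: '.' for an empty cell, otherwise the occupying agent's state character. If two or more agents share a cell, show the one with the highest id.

t=1: a0@(0,3):A a1@(1,1):A a2@(3,2):B a3@(1,3):B a4@(3,3):B a5@(2,1):B a6@(2,2):B a7@(0,0):B a8@(2,3):B a9@(1,0):B
t=2: a0@(0,1):A a1@(0,2):A a2@(3,2):B a3@(1,3):B a4@(3,3):B a5@(2,1):B a6@(2,2):B a7@(1,2):B a8@(2,3):B a9@(1,0):B
t=3: a0@(0,0):A a1@(0,3):A a2@(3,2):B a3@(1,3):B a4@(3,3):B a5@(2,1):B a6@(2,2):B a7@(1,2):B a8@(2,3):B a9@(1,0):B
t=4: a0@(0,1):A a1@(0,2):A a2@(3,2):B a3@(1,3):B a4@(1,1):B a5@(2,1):B a6@(2,2):B a7@(1,2):B a8@(2,3):B a9@(2,0):B

.AA.
.BBB
BBBB
..B.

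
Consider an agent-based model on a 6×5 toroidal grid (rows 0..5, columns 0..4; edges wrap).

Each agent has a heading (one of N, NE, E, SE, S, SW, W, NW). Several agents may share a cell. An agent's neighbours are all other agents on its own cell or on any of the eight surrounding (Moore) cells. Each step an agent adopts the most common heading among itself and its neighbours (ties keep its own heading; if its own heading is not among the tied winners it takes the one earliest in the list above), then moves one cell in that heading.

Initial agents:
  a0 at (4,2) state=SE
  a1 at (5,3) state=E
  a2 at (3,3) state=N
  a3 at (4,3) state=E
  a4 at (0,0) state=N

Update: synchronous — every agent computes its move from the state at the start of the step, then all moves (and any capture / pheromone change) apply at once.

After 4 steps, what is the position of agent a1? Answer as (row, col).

(5, 2)

t=1: a0@(4,3):E a1@(5,4):E a2@(2,3):N a3@(4,4):E a4@(5,0):N
t=2: a0@(4,4):E a1@(5,0):E a2@(1,3):N a3@(4,0):E a4@(5,1):E
t=3: a0@(4,0):E a1@(5,1):E a2@(0,3):N a3@(4,1):E a4@(5,2):E
t=4: a0@(4,1):E a1@(5,2):E a2@(5,3):N a3@(4,2):E a4@(5,3):E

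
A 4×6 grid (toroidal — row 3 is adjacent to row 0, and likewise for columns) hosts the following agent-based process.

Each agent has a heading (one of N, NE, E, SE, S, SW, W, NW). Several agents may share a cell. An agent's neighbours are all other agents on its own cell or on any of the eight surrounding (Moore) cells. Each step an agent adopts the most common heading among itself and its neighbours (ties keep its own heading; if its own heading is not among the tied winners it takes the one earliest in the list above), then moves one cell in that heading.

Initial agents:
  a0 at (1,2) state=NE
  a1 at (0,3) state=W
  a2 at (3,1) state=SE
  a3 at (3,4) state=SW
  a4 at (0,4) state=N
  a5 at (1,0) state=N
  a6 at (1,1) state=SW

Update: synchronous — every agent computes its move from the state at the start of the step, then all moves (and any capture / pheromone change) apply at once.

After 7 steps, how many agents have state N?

t=1: a0@(0,3):NE a1@(0,2):W a2@(0,2):SE a3@(0,3):SW a4@(3,4):N a5@(0,0):N a6@(2,0):SW
t=2: a0@(3,4):NE a1@(0,1):W a2@(1,3):SE a3@(1,2):SW a4@(2,4):N a5@(3,0):N a6@(3,5):SW
t=3: a0@(2,5):NE a1@(0,0):W a2@(2,4):SE a3@(2,1):SW a4@(1,4):N a5@(2,0):N a6@(2,5):N
t=4: a0@(1,5):N a1@(0,5):W a2@(1,4):N a3@(3,0):SW a4@(0,4):N a5@(1,0):N a6@(1,5):N
t=5: a0@(0,5):N a1@(3,5):N a2@(0,4):N a3@(0,5):SW a4@(3,4):N a5@(0,0):N a6@(0,5):N
t=6: a0@(3,5):N a1@(2,5):N a2@(3,4):N a3@(3,5):N a4@(2,4):N a5@(3,0):N a6@(3,5):N
t=7: a0@(2,5):N a1@(1,5):N a2@(2,4):N a3@(2,5):N a4@(1,4):N a5@(2,0):N a6@(2,5):N

7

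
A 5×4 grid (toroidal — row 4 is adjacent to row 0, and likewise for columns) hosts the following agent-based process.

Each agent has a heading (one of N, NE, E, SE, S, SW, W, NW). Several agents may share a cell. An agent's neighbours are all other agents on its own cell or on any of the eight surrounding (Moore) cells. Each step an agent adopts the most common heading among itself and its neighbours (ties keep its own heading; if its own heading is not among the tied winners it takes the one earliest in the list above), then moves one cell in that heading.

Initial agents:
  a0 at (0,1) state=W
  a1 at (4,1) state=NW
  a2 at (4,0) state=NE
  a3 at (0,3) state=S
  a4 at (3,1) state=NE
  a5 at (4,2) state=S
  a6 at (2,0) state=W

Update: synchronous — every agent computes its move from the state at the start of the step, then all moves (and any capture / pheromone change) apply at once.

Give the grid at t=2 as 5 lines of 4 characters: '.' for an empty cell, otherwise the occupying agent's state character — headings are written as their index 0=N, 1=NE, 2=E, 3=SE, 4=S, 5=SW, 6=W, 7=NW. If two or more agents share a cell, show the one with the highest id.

t=1: a0@(0,0):W a1@(3,2):NE a2@(3,1):NE a3@(1,3):S a4@(2,2):NE a5@(0,2):S a6@(2,3):W
t=2: a0@(0,3):W a1@(2,3):NE a2@(2,2):NE a3@(2,3):S a4@(1,3):NE a5@(1,2):S a6@(1,0):NE

...6
1.41
..14
....
....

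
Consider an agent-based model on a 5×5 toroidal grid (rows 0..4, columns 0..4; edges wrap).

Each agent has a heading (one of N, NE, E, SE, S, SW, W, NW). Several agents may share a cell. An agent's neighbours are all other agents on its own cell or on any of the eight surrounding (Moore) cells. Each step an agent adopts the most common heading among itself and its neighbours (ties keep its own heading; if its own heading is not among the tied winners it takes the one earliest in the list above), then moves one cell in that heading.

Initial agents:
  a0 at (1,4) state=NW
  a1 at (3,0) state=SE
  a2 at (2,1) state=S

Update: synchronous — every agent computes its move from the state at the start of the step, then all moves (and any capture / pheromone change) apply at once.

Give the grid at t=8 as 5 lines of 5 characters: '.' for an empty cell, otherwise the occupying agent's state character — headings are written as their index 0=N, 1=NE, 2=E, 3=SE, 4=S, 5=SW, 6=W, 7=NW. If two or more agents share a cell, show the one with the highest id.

.4...
...3.
.....
.7...
.....

t=1: a0@(0,3):NW a1@(4,1):SE a2@(3,1):S
t=2: a0@(4,2):NW a1@(0,2):SE a2@(4,1):S
t=3: a0@(3,1):NW a1@(1,3):SE a2@(0,1):S
t=4: a0@(2,0):NW a1@(2,4):SE a2@(1,1):S
t=5: a0@(1,4):NW a1@(3,0):SE a2@(2,1):S
t=6: a0@(0,3):NW a1@(4,1):SE a2@(3,1):S
t=7: a0@(4,2):NW a1@(0,2):SE a2@(4,1):S
t=8: a0@(3,1):NW a1@(1,3):SE a2@(0,1):S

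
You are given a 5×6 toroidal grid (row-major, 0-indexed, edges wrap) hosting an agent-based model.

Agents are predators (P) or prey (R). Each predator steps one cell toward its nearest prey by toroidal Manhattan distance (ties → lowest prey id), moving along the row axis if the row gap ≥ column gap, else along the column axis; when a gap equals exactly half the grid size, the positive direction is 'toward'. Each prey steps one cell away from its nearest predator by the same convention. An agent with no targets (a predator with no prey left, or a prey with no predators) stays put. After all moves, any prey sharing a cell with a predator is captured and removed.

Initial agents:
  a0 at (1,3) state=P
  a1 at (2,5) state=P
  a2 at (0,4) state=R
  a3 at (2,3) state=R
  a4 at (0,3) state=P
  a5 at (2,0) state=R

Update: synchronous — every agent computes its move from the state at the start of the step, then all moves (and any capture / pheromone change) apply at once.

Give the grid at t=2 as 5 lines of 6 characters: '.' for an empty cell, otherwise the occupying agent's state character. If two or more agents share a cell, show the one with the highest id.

t=1: a0@(2,3):P a1@(2,0):P a2@(0,5):R a3@(3,3):R a4@(0,4):P a5@(2,1):R
t=2: a0@(3,3):P a1@(2,1):P a2@(0,0):R a3@(4,3):R a4@(0,5):P a5@(2,2):R

R....P
......
.PR...
...P..
...R..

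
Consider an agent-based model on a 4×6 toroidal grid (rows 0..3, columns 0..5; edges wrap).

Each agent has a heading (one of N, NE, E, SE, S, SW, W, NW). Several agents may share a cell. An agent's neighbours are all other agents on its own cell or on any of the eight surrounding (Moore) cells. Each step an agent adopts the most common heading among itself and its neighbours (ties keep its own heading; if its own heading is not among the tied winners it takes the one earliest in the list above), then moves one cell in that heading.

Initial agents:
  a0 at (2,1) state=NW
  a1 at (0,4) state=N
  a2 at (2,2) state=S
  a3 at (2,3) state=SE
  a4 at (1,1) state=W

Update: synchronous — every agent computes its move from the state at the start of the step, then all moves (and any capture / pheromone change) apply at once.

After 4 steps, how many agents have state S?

1

t=1: a0@(1,0):NW a1@(3,4):N a2@(3,2):S a3@(3,4):SE a4@(1,0):W
t=2: a0@(0,5):NW a1@(2,4):N a2@(0,2):S a3@(0,5):SE a4@(1,5):W
t=3: a0@(3,4):NW a1@(1,4):N a2@(1,2):S a3@(1,0):SE a4@(1,4):W
t=4: a0@(2,3):NW a1@(0,4):N a2@(2,2):S a3@(2,1):SE a4@(1,3):W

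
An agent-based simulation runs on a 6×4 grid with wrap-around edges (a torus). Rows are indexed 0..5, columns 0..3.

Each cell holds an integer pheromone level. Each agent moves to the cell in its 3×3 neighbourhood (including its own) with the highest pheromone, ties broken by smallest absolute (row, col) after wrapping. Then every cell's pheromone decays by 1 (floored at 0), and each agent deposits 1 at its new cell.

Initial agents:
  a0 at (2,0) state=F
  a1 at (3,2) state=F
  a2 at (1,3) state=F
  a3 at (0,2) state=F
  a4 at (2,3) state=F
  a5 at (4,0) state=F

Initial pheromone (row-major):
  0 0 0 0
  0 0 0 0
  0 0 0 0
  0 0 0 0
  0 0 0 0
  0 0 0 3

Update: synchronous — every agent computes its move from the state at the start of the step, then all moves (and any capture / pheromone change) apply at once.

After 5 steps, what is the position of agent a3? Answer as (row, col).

t=1: a0@(1,0) a1@(2,1) a2@(0,0) a3@(5,3) a4@(1,0) a5@(5,3) | pheromone: 1 0 0 0 / 2 0 0 0 / 0 1 0 0 / 0 0 0 0 / 0 0 0 0 / 0 0 0 4
t=2: a0@(1,0) a1@(1,0) a2@(5,3) a3@(5,3) a4@(1,0) a5@(5,3) | pheromone: 0 0 0 0 / 4 0 0 0 / 0 0 0 0 / 0 0 0 0 / 0 0 0 0 / 0 0 0 6
t=3: a0@(1,0) a1@(1,0) a2@(5,3) a3@(5,3) a4@(1,0) a5@(5,3) | pheromone: 0 0 0 0 / 6 0 0 0 / 0 0 0 0 / 0 0 0 0 / 0 0 0 0 / 0 0 0 8
t=4: a0@(1,0) a1@(1,0) a2@(5,3) a3@(5,3) a4@(1,0) a5@(5,3) | pheromone: 0 0 0 0 / 8 0 0 0 / 0 0 0 0 / 0 0 0 0 / 0 0 0 0 / 0 0 0 10
t=5: a0@(1,0) a1@(1,0) a2@(5,3) a3@(5,3) a4@(1,0) a5@(5,3) | pheromone: 0 0 0 0 / 10 0 0 0 / 0 0 0 0 / 0 0 0 0 / 0 0 0 0 / 0 0 0 12

(5, 3)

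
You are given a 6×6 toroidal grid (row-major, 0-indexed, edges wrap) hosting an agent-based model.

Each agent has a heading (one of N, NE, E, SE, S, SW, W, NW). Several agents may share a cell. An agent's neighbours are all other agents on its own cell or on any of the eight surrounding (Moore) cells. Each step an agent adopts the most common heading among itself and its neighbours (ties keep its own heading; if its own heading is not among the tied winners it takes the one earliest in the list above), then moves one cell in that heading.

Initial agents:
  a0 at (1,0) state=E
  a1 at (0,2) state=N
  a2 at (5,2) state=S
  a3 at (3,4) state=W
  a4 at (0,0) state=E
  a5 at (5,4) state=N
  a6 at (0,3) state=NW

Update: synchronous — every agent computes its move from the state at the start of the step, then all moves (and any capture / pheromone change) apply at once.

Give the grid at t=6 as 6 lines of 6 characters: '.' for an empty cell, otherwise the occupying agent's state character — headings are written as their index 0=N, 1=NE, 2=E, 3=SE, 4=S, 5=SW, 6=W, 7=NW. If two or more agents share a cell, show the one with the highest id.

t=1: a0@(1,1):E a1@(5,2):N a2@(0,2):S a3@(3,3):W a4@(0,1):E a5@(4,4):N a6@(5,3):N
t=2: a0@(1,2):E a1@(4,2):N a2@(5,2):N a3@(3,2):W a4@(0,2):E a5@(3,4):N a6@(4,3):N
t=3: a0@(1,3):E a1@(3,2):N a2@(4,2):N a3@(2,2):N a4@(0,3):E a5@(2,4):N a6@(3,3):N
t=4: a0@(1,4):E a1@(2,2):N a2@(3,2):N a3@(1,2):N a4@(0,4):E a5@(1,4):N a6@(2,3):N
t=5: a0@(1,5):E a1@(1,2):N a2@(2,2):N a3@(0,2):N a4@(0,5):E a5@(0,4):N a6@(1,3):N
t=6: a0@(1,0):E a1@(0,2):N a2@(1,2):N a3@(5,2):N a4@(0,0):E a5@(5,4):N a6@(0,3):N

2.00..
2.0...
......
......
......
..0.0.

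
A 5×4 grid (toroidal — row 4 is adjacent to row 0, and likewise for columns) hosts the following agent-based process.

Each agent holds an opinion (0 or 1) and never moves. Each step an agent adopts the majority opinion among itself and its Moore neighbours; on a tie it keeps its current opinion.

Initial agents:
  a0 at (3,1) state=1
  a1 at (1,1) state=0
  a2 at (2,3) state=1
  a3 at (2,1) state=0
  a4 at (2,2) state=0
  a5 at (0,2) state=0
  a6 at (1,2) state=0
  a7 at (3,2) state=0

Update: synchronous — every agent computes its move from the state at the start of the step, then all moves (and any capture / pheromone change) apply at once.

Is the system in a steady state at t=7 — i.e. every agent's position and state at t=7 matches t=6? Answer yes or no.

t=1: a0@(3,1):0 a1@(1,1):0 a2@(2,3):0 a3@(2,1):0 a4@(2,2):0 a5@(0,2):0 a6@(1,2):0 a7@(3,2):0
t=2: (unchanged — steady state)

yes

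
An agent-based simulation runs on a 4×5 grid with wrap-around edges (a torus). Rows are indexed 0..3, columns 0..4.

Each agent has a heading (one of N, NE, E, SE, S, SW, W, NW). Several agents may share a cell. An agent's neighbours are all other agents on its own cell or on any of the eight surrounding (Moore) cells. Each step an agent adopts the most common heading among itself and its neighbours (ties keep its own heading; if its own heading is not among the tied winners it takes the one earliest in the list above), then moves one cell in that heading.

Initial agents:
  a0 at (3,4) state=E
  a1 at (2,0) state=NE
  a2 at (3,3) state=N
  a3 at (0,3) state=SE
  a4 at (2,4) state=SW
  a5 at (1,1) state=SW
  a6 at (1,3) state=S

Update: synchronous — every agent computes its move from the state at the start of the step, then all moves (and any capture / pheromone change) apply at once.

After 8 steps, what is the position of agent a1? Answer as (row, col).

(2, 2)

t=1: a0@(3,0):E a1@(3,4):SW a2@(2,3):N a3@(1,4):SE a4@(3,3):SW a5@(2,0):SW a6@(2,3):S
t=2: a0@(0,4):SW a1@(0,3):SW a2@(3,2):SW a3@(2,0):SE a4@(0,2):SW a5@(3,4):SW a6@(3,2):SW
t=3: a0@(1,3):SW a1@(1,2):SW a2@(0,1):SW a3@(3,1):SE a4@(1,1):SW a5@(0,3):SW a6@(0,1):SW
t=4: a0@(2,2):SW a1@(2,1):SW a2@(1,0):SW a3@(0,0):SW a4@(2,0):SW a5@(1,2):SW a6@(1,0):SW
t=5: a0@(3,1):SW a1@(3,0):SW a2@(2,4):SW a3@(1,4):SW a4@(3,4):SW a5@(2,1):SW a6@(2,4):SW
t=6: a0@(0,0):SW a1@(0,4):SW a2@(3,3):SW a3@(2,3):SW a4@(0,3):SW a5@(3,0):SW a6@(3,3):SW
t=7: a0@(1,4):SW a1@(1,3):SW a2@(0,2):SW a3@(3,2):SW a4@(1,2):SW a5@(0,4):SW a6@(0,2):SW
t=8: a0@(2,3):SW a1@(2,2):SW a2@(1,1):SW a3@(0,1):SW a4@(2,1):SW a5@(1,3):SW a6@(1,1):SW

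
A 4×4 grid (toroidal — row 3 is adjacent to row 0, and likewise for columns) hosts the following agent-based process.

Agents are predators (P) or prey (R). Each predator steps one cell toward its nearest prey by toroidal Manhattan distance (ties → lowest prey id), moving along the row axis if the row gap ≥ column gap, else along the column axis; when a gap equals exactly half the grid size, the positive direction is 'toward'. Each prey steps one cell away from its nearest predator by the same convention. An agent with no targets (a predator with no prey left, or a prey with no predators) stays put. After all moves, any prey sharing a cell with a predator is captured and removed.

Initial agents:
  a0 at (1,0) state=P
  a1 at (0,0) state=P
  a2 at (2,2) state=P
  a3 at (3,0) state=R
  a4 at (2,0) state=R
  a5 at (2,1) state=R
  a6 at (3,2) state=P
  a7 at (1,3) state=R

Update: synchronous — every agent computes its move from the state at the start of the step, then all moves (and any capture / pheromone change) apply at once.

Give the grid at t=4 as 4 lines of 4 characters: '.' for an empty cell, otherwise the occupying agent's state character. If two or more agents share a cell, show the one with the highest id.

.PP.
....
....
.P..

t=1: a0@(2,0):P a1@(3,0):P a2@(2,1):P a6@(3,3):P a7@(1,2):R
t=2: a0@(2,1):P a1@(0,0):P a2@(1,1):P a6@(0,3):P a7@(0,2):R
t=3: a0@(3,1):P a1@(0,1):P a2@(0,1):P a6@(0,2):P
t=4: (unchanged — steady state)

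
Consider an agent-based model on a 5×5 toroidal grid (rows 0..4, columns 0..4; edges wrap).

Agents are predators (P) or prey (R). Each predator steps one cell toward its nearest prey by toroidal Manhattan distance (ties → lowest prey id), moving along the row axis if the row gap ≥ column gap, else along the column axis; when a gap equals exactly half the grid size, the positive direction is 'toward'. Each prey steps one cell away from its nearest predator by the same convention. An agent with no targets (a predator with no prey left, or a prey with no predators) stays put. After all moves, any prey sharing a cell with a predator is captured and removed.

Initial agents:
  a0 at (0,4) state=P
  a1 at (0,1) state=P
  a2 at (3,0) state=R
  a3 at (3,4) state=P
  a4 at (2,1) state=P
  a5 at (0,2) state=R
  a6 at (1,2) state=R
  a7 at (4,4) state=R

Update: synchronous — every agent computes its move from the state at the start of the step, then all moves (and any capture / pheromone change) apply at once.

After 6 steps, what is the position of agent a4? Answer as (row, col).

(0, 2)

t=1: a0@(4,4):P a1@(0,2):P a3@(3,0):P a4@(3,1):P a5@(0,3):R a6@(2,2):R a7@(3,4):R
t=2: a0@(3,4):P a1@(0,3):P a3@(3,4):P a4@(2,1):P a5@(0,4):R a6@(3,2):R a7@(2,4):R
t=3: a0@(2,4):P a1@(0,4):P a3@(2,4):P a4@(3,1):P a5@(0,0):R a7@(1,4):R
t=4: a0@(1,4):P a1@(0,0):P a3@(1,4):P a4@(4,1):P a5@(0,1):R a7@(0,4):R
t=5: a0@(0,4):P a1@(0,1):P a3@(0,4):P a4@(0,1):P a5@(0,2):R a7@(4,4):R
t=6: a0@(4,4):P a1@(0,2):P a3@(4,4):P a4@(0,2):P a5@(0,3):R a7@(3,4):R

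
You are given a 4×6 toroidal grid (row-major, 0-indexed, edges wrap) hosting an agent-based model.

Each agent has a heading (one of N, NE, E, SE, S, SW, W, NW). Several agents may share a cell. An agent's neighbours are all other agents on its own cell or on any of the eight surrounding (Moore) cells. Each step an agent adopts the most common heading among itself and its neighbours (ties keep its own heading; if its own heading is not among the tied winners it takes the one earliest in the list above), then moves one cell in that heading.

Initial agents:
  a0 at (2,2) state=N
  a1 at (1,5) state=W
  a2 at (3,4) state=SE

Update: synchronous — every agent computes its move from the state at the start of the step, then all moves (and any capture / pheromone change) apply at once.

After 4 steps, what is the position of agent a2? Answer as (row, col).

t=1: a0@(1,2):N a1@(1,4):W a2@(0,5):SE
t=2: a0@(0,2):N a1@(1,3):W a2@(1,0):SE
t=3: a0@(3,2):N a1@(1,2):W a2@(2,1):SE
t=4: a0@(2,2):N a1@(1,1):W a2@(3,2):SE

(3, 2)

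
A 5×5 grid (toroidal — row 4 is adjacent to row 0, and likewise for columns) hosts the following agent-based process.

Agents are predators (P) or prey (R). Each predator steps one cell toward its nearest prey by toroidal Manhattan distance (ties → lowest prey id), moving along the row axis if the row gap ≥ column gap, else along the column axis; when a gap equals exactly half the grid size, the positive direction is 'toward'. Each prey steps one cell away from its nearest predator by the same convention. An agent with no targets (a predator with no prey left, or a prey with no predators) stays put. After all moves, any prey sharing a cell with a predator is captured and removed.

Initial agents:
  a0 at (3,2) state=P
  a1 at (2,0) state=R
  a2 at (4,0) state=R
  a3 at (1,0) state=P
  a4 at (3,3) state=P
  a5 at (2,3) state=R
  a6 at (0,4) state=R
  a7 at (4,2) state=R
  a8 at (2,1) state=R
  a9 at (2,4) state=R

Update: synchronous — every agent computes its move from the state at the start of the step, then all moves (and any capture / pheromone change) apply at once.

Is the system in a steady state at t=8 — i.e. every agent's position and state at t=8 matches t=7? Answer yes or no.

no

t=1: a0@(4,2):P a1@(3,0):R a2@(3,0):R a3@(2,0):P a4@(2,3):P a5@(1,3):R a6@(4,4):R a7@(0,2):R a8@(1,1):R a9@(3,4):R
t=2: a0@(0,2):P a1@(4,0):R a2@(4,0):R a3@(3,0):P a4@(1,3):P a5@(0,3):R a6@(4,0):R a7@(1,2):R a8@(0,1):R a9@(4,4):R
t=3: a0@(0,3):P a1@(0,0):R a2@(0,0):R a3@(4,0):P a4@(0,3):P a5@(0,4):R a6@(0,0):R a7@(2,2):R a8@(0,0):R a9@(0,4):R
t=4: a0@(0,4):P a1@(1,0):R a2@(1,0):R a3@(0,0):P a4@(0,4):P a6@(1,0):R a7@(3,2):R a8@(1,0):R
t=5: a0@(1,4):P a1@(2,0):R a2@(2,0):R a3@(1,0):P a4@(1,4):P a6@(2,0):R a7@(2,2):R a8@(2,0):R
t=6: a0@(2,4):P a1@(3,0):R a2@(3,0):R a3@(2,0):P a4@(2,4):P a6@(3,0):R a7@(2,1):R a8@(3,0):R
t=7: a0@(3,4):P a1@(4,0):R a2@(4,0):R a3@(3,0):P a4@(3,4):P a6@(4,0):R a7@(2,2):R a8@(4,0):R
t=8: a0@(4,4):P a1@(0,0):R a2@(0,0):R a3@(4,0):P a4@(4,4):P a6@(0,0):R a7@(2,1):R a8@(0,0):R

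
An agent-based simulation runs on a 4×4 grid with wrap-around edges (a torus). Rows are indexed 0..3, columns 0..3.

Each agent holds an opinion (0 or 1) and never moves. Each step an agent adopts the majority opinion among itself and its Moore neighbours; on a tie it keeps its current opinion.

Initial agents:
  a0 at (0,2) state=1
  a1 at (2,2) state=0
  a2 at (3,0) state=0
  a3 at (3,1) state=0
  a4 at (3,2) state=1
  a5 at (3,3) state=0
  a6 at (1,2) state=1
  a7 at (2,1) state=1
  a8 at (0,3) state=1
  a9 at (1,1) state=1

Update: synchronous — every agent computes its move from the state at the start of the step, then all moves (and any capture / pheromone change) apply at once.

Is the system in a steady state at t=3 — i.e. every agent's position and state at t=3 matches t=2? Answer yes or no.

t=1: a0@(0,2):1 a1@(2,2):1 a2@(3,0):0 a3@(3,1):0 a4@(3,2):1 a5@(3,3):0 a6@(1,2):1 a7@(2,1):1 a8@(0,3):1 a9@(1,1):1
t=2: a0@(0,2):1 a1@(2,2):1 a2@(3,0):0 a3@(3,1):1 a4@(3,2):1 a5@(3,3):1 a6@(1,2):1 a7@(2,1):1 a8@(0,3):1 a9@(1,1):1
t=3: a0@(0,2):1 a1@(2,2):1 a2@(3,0):1 a3@(3,1):1 a4@(3,2):1 a5@(3,3):1 a6@(1,2):1 a7@(2,1):1 a8@(0,3):1 a9@(1,1):1

no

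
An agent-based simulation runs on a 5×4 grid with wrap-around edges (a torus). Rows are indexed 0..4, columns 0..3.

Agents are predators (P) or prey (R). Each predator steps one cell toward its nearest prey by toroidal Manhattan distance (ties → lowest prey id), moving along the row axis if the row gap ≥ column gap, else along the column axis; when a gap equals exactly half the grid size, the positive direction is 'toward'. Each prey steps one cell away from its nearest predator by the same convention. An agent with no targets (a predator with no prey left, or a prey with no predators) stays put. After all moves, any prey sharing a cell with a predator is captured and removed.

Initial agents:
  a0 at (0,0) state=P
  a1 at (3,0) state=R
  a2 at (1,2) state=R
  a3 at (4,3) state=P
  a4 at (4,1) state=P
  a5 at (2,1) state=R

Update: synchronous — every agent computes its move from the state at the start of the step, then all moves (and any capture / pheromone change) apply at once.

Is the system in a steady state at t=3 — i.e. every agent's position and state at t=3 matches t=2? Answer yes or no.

no

t=1: a0@(4,0):P a1@(2,0):R a2@(1,1):R a3@(3,3):P a4@(3,1):P a5@(1,1):R
t=2: a0@(3,0):P a1@(1,0):R a2@(0,1):R a3@(2,3):P a4@(2,1):P a5@(0,1):R
t=3: a0@(2,0):P a1@(0,0):R a2@(4,1):R a3@(1,3):P a4@(1,1):P a5@(4,1):R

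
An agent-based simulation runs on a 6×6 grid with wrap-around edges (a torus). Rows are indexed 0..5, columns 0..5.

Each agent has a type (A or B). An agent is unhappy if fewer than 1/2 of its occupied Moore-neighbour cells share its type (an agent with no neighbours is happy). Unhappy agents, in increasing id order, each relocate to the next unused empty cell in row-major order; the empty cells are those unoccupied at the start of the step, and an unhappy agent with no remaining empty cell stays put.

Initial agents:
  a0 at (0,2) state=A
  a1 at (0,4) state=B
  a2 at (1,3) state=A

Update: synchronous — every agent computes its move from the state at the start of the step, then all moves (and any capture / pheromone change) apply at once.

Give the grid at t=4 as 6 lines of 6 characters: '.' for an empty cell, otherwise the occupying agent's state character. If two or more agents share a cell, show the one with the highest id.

t=1: a0@(0,2):A a1@(0,0):B a2@(1,3):A
t=2: (unchanged — steady state)

B.A...
...A..
......
......
......
......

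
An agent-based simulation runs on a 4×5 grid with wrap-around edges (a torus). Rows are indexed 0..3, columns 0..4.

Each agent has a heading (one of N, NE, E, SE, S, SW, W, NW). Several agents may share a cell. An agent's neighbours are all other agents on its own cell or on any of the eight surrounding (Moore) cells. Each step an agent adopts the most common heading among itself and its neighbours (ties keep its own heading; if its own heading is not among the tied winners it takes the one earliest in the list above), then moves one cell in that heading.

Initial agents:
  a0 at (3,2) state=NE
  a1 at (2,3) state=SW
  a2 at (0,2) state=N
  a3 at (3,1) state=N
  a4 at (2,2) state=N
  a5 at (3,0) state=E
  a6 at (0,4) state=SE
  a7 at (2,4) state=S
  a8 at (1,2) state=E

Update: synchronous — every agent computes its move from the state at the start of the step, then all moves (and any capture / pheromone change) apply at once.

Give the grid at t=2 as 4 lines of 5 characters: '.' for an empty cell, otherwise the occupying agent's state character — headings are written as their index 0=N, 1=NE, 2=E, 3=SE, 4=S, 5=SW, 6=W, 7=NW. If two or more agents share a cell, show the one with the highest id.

t=1: a0@(2,2):N a1@(3,2):SW a2@(3,2):N a3@(2,1):N a4@(1,2):N a5@(3,1):E a6@(1,0):SE a7@(3,4):S a8@(0,2):N
t=2: a0@(1,2):N a1@(2,2):N a2@(2,2):N a3@(1,1):N a4@(0,2):N a5@(2,1):N a6@(2,1):SE a7@(0,4):S a8@(3,2):N

..0.4
.00..
.30..
..0..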